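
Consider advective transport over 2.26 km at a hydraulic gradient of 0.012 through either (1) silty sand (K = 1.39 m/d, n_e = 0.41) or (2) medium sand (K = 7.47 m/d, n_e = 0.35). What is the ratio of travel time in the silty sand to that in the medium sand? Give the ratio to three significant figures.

Unit 1 (silty sand): v = 1.39×0.012/0.41 = 0.04068 m/d, t = 2260/0.04068 = 55550 d
Unit 2 (medium sand): v = 7.47×0.012/0.35 = 0.2561 m/d, t = 2260/0.2561 = 8824 d
t(silty sand) / t(medium sand) = 55550/8824 = 6.30

6.30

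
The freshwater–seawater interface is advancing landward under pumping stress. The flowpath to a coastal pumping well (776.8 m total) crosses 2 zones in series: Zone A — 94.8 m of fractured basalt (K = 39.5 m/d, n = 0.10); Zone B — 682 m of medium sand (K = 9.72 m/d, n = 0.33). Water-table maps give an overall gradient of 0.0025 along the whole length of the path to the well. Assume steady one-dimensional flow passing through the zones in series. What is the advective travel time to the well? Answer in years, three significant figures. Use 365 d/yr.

24.0 years

Steady 1-D flow in series ⇒ the Darcy flux q is identical in every zone and the zone head losses add (resistances L/K in series).
Σ(L/K) = 94.8/39.5 + 682/9.72 = 2.400 + 70.16 = 72.56 d
K_eq = L_total / Σ(L/K) = 776.8 / 72.56 = 10.70 m/d
q = K_eq · i = 10.70 × 0.0025 = 0.02676 m/d (same in every zone)
Zone A: v = q/n = 0.02676/0.10 = 0.2676 m/d → t_A = 94.8/0.2676 = 354.2 d
Zone B: v = q/n = 0.02676/0.33 = 0.08110 m/d → t_B = 682/0.08110 = 8410 d
Total t = 354.2 + 8410 = 8764 d
   = 8764 / 365 = 24.0 yr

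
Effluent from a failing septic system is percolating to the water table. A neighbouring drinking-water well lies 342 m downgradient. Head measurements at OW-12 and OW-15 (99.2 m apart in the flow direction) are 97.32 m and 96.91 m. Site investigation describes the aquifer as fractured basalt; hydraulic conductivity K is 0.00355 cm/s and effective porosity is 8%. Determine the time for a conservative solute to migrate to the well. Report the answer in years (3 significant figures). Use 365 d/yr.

Hydraulic gradient i = (97.32 − 96.91) / 99.2 = 0.41 / 99.2 = 0.004133
K = 0.00355 cm/s × 864 = 3.067 m/d
q = Ki = 3.067 × 0.004133 = 0.01268 m/d
v = Ki/n = 3.067·0.004133/0.08 = 0.1585 m/d
t = L / v = 342 / 0.1585 = 2158 d
   = 2158 / 365 = 5.91 yr

5.91 years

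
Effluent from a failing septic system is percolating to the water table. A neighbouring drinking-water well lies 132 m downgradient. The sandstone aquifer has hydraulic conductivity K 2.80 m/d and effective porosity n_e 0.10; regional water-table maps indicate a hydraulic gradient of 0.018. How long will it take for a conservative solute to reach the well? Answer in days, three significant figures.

262 days

q = Ki = 2.80 × 0.018 = 0.05040 m/d
Average linear velocity = 0.05040 / 0.10 = 0.5040 m/d
t = L / v = 132 / 0.5040 = 261.9 d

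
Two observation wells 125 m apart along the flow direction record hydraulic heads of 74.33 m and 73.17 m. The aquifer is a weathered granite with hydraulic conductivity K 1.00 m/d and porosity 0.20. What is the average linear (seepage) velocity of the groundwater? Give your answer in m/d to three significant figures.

Hydraulic gradient i = (74.33 − 73.17) / 125 = 1.16 / 125 = 0.009280
Darcy flux q = K·i = 1.00 × 0.009280 = 0.009280 m/d
v = Ki/n = 1.00·0.009280/0.20 = 0.04640 m/d

0.0464 m/d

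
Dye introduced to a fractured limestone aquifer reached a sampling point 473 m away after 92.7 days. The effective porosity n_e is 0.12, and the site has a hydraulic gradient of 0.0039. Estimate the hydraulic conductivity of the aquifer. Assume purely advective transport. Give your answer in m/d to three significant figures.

157 m/d

v = L / t = 473 / 92.7 = 5.102 m/d
K = v · n / i = 5.102 × 0.12 / 0.0039 = 157 m/d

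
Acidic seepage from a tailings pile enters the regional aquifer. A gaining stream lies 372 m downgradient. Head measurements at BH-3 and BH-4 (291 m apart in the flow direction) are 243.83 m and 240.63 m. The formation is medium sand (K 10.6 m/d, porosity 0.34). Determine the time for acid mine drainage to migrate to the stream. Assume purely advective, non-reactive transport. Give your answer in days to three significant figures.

Hydraulic gradient i = (243.83 − 240.63) / 291 = 3.20 / 291 = 0.01100
q = Ki = 10.6 × 0.01100 = 0.1166 m/d
v_s = q/n_e = 0.1166/0.34 = 0.3428 m/d
t = L / v = 372 / 0.3428 = 1085 d

1090 days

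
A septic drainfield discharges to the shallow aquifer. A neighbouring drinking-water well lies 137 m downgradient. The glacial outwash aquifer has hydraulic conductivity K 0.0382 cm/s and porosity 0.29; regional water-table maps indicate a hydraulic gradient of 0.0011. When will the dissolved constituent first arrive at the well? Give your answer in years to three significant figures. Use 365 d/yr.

K = 0.0382 cm/s × 864 = 33.00 m/d
Specific discharge q = 33.00 × 0.0011 = 0.03631 m/d
v_s = q/n_e = 0.03631/0.29 = 0.1252 m/d
t = L / v = 137 / 0.1252 = 1094 d
   = 1094 / 365 = 3.00 yr

3.00 years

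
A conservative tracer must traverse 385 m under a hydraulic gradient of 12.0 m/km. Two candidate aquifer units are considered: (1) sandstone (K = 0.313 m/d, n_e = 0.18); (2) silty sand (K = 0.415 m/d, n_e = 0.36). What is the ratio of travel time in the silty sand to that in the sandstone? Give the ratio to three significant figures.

1.51

Unit 1 (sandstone): v = 0.313×0.012/0.18 = 0.02087 m/d, t = 385/0.02087 = 18450 d
Unit 2 (silty sand): v = 0.415×0.012/0.36 = 0.01383 m/d, t = 385/0.01383 = 27830 d
t(silty sand) / t(sandstone) = 27830/18450 = 1.51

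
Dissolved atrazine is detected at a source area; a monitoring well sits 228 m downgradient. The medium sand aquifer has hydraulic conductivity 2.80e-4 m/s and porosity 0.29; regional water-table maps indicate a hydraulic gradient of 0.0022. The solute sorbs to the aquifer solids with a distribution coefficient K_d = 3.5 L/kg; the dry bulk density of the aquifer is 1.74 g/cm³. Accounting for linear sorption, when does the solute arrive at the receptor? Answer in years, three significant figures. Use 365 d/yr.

K = 2.80e-4 m/s × 86400 s/d = 24.19 m/d
Darcy flux q = K·i = 24.19 × 0.0022 = 0.05322 m/d
v_s = q/n_e = 0.05322/0.29 = 0.1835 m/d
Retardation R = 1 + ρ_b·K_d/n = 1 + 1.74×3.5/0.29 = 22.00
Contaminant velocity v_c = v/R = 0.1835/22.00 = 0.008342 m/d
t = L/v_c = 228/0.008342 = 27330 d
   = 27330/365 = 74.9 yr

74.9 years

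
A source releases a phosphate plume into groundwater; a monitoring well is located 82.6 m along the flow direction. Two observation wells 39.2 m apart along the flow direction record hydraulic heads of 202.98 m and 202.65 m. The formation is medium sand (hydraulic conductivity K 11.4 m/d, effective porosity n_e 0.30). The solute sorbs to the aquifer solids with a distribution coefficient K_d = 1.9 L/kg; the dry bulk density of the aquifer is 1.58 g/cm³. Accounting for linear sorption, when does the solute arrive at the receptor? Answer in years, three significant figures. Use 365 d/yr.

Hydraulic gradient i = (202.98 − 202.65) / 39.2 = 0.33 / 39.2 = 0.008418
q = Ki = 11.4 × 0.008418 = 0.09597 m/d
Seepage velocity v = q / n = 0.09597 / 0.30 = 0.3199 m/d
Retardation R = 1 + ρ_b·K_d/n = 1 + 1.58×1.9/0.30 = 11.01
Contaminant velocity v_c = v/R = 0.3199/11.01 = 0.02906 m/d
t = L/v_c = 82.6/0.02906 = 2842 d
   = 2842/365 = 7.79 yr

7.79 years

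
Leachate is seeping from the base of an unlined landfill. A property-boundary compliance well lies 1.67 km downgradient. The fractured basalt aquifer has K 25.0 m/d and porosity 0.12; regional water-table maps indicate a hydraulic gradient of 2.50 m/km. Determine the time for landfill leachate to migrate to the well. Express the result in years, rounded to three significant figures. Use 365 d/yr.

8.78 years

Specific discharge q = 25.0 × 0.0025 = 0.06250 m/d
Average linear velocity = 0.06250 / 0.12 = 0.5208 m/d
L = 1.67 km = 1670 m
t = L / v = 1670 / 0.5208 = 3206 d
   = 3206 / 365 = 8.78 yr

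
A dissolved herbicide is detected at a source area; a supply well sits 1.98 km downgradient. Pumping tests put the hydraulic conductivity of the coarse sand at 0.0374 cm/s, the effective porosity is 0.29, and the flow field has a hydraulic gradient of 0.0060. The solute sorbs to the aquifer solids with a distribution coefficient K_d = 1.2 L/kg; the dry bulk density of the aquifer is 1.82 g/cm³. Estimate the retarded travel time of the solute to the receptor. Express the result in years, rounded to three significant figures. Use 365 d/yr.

K = 0.0374 cm/s × 864 = 32.31 m/d
q = Ki = 32.31 × 0.0060 = 0.1939 m/d
Average linear velocity = 0.1939 / 0.29 = 0.6686 m/d
Retardation R = 1 + ρ_b·K_d/n = 1 + 1.82×1.2/0.29 = 8.531
Contaminant velocity v_c = v/R = 0.6686/8.531 = 0.07837 m/d
L = 1.98 km = 1980 m
t = L/v_c = 1980/0.07837 = 25270 d
   = 25270/365 = 69.2 yr

69.2 years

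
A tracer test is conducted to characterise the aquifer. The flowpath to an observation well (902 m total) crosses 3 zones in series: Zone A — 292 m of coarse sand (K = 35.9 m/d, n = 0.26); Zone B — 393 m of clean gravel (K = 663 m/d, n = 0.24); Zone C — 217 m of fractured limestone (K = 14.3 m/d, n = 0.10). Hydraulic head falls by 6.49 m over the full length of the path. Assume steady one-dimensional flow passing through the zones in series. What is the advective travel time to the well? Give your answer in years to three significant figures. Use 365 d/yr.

1.94 years

Steady 1-D flow in series ⇒ the Darcy flux q is identical in every zone and the zone head losses add (resistances L/K in series).
Σ(L/K) = 292/35.9 + 393/663 + 217/14.3 = 8.134 + 0.5928 + 15.17 = 23.90 d
q = ΔH / Σ(L/K) = 6.49 / 23.90 = 0.2715 m/d (same in every zone)
Zone A: v = q/n = 0.2715/0.26 = 1.044 m/d → t_A = 292/1.044 = 279.6 d
Zone B: v = q/n = 0.2715/0.24 = 1.131 m/d → t_B = 393/1.131 = 347.4 d
Zone C: v = q/n = 0.2715/0.10 = 2.715 m/d → t_C = 217/2.715 = 79.92 d
Total t = 279.6 + 347.4 + 79.92 = 706.9 d
   = 706.9 / 365 = 1.94 yr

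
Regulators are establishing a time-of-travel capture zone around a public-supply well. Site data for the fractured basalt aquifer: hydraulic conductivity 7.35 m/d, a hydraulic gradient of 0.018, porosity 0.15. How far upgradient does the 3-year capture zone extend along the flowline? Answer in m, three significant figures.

966 m

Darcy flux q = K·i = 7.35 × 0.018 = 0.1323 m/d
v = Ki/n = 7.35·0.018/0.15 = 0.8820 m/d
T = 3 yr × 365 = 1095 d
L = v × T = 0.8820 × 1095 = 965.8 m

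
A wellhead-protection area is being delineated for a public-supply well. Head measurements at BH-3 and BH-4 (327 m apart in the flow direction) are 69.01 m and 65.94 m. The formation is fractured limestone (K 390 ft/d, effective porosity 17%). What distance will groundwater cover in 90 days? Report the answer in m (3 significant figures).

591 m

Hydraulic gradient i = (69.01 − 65.94) / 327 = 3.07 / 327 = 0.009388
K = 390 ft/d × 0.3048 = 118.9 m/d
Darcy flux q = K·i = 118.9 × 0.009388 = 1.116 m/d
Seepage velocity v = q / n = 1.116 / 0.17 = 6.565 m/d
L = v × T = 6.565 × 90 = 590.8 m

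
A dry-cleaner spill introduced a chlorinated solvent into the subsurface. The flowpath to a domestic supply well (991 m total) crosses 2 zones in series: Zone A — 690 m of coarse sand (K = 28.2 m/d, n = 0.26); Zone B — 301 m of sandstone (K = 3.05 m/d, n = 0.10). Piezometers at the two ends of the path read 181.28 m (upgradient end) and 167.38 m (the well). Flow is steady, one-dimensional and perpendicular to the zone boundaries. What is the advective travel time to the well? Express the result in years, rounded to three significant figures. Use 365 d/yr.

5.09 years

Total head drop ΔH = 181.28 − 167.38 = 13.90 m
Continuity: the same q passes through each zone, so ΔH = q·Σ(L_j/K_j) — the zones act as resistances in series.
Σ(L/K) = 690/28.2 + 301/3.05 = 24.47 + 98.69 = 123.2 d
q = ΔH / Σ(L/K) = 13.90 / 123.2 = 0.1129 m/d (same in every zone)
Zone A: v = q/n = 0.1129/0.26 = 0.4341 m/d → t_A = 690/0.4341 = 1590 d
Zone B: v = q/n = 0.1129/0.10 = 1.129 m/d → t_B = 301/1.129 = 266.7 d
Total t = 1590 + 266.7 = 1856 d
   = 1856 / 365 = 5.09 yr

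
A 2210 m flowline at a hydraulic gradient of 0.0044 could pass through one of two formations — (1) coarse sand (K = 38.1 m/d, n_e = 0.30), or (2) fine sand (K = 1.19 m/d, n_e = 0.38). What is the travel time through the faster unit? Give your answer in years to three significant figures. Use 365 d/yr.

Unit 1 (coarse sand): v = 38.1×0.0044/0.30 = 0.5588 m/d, t = 2210/0.5588 = 3955 d
Unit 2 (fine sand): v = 1.19×0.0044/0.38 = 0.01378 m/d, t = 2210/0.01378 = 160400 d
Faster: 3955 d / 365 = 10.8 yr

10.8 years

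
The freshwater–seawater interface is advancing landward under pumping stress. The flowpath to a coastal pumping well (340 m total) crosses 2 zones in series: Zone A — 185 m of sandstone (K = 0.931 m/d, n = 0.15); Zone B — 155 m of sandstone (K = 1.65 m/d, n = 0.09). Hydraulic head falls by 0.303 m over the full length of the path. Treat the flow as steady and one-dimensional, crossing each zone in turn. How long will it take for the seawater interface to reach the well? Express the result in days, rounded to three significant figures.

Steady 1-D flow in series ⇒ the Darcy flux q is identical in every zone and the zone head losses add (resistances L/K in series).
Σ(L/K) = 185/0.931 + 155/1.65 = 198.7 + 93.94 = 292.7 d
q = ΔH / Σ(L/K) = 0.303 / 292.7 = 0.001035 m/d (same in every zone)
Zone A: v = q/n = 0.001035/0.15 = 0.006902 m/d → t_A = 185/0.006902 = 26800 d
Zone B: v = q/n = 0.001035/0.09 = 0.01150 m/d → t_B = 155/0.01150 = 13470 d
Total t = 26800 + 13470 = 40280 d

40300 days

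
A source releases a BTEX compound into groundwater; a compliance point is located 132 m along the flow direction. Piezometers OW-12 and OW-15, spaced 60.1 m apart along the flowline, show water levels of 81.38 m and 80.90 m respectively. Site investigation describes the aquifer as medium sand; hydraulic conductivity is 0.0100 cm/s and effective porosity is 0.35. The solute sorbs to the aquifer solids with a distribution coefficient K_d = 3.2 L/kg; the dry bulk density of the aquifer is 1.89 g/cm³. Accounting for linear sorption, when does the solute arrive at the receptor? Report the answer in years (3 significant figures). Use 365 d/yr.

Hydraulic gradient i = (81.38 − 80.90) / 60.1 = 0.48 / 60.1 = 0.007987
K = 0.0100 cm/s × 864 = 8.640 m/d
Specific discharge q = 8.640 × 0.007987 = 0.06900 m/d
Average linear velocity = 0.06900 / 0.35 = 0.1972 m/d
Retardation R = 1 + ρ_b·K_d/n = 1 + 1.89×3.2/0.35 = 18.28
Contaminant velocity v_c = v/R = 0.1972/18.28 = 0.01079 m/d
t = L/v_c = 132/0.01079 = 12240 d
   = 12240/365 = 33.5 yr

33.5 years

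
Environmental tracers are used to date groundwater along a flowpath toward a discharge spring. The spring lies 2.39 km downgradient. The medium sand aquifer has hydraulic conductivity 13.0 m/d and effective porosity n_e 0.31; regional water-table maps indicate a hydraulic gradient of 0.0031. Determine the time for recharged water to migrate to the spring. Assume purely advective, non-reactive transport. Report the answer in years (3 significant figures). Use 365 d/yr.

q = Ki = 13.0 × 0.0031 = 0.04030 m/d
v = Ki/n = 13.0·0.0031/0.31 = 0.1300 m/d
L = 2.39 km = 2390 m
t = L / v = 2390 / 0.1300 = 18380 d
   = 18380 / 365 = 50.4 yr

50.4 years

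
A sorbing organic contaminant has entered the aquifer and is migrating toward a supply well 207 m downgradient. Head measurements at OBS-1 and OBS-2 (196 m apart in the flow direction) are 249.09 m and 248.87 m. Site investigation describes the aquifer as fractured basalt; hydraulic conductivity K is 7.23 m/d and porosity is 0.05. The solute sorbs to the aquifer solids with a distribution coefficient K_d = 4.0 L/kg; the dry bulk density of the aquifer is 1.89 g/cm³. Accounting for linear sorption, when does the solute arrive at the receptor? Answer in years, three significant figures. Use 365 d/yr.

Hydraulic gradient i = (249.09 − 248.87) / 196 = 0.22 / 196 = 0.001122
q = Ki = 7.23 × 0.001122 = 0.008115 m/d
v = Ki/n = 7.23·0.001122/0.05 = 0.1623 m/d
Retardation R = 1 + ρ_b·K_d/n = 1 + 1.89×4.0/0.05 = 152.2
Contaminant velocity v_c = v/R = 0.1623/152.2 = 0.001066 m/d
t = L/v_c = 207/0.001066 = 194100 d
   = 194100/365 = 532 yr

532 years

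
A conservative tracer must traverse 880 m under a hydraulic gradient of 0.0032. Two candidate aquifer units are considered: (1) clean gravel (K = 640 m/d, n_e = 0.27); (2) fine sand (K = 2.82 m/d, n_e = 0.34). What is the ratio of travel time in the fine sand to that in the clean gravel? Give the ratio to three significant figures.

286

Unit 1 (clean gravel): v = 640×0.0032/0.27 = 7.585 m/d, t = 880/7.585 = 116.0 d
Unit 2 (fine sand): v = 2.82×0.0032/0.34 = 0.02654 m/d, t = 880/0.02654 = 33160 d
t(fine sand) / t(clean gravel) = 33160/116.0 = 286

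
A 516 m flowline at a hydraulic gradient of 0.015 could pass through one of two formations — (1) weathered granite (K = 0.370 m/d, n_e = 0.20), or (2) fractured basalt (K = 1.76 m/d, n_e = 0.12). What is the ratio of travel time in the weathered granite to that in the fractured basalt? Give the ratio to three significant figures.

7.93

Unit 1 (weathered granite): v = 0.370×0.015/0.20 = 0.02775 m/d, t = 516/0.02775 = 18590 d
Unit 2 (fractured basalt): v = 1.76×0.015/0.12 = 0.2200 m/d, t = 516/0.2200 = 2345 d
t(weathered granite) / t(fractured basalt) = 18590/2345 = 7.93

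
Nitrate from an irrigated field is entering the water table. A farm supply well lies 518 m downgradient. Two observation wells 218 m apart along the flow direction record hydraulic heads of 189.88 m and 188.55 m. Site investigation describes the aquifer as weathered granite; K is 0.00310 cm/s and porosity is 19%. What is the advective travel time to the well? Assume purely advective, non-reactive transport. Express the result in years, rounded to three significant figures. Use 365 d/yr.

16.5 years

Hydraulic gradient i = (189.88 − 188.55) / 218 = 1.33 / 218 = 0.006101
K = 0.00310 cm/s × 864 = 2.678 m/d
Darcy flux q = K·i = 2.678 × 0.006101 = 0.01634 m/d
Average linear velocity = 0.01634 / 0.19 = 0.08600 m/d
t = L / v = 518 / 0.08600 = 6023 d
   = 6023 / 365 = 16.5 yr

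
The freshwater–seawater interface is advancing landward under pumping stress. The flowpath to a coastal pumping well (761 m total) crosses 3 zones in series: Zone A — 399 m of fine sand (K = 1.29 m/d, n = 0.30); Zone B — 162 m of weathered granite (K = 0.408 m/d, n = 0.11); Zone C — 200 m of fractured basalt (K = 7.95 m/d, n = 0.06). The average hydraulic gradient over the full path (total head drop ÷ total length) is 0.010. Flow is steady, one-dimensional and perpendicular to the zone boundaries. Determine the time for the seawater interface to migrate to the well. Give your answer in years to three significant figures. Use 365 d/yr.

Continuity: the same q passes through each zone, so ΔH = q·Σ(L_j/K_j) — the zones act as resistances in series.
Σ(L/K) = 399/1.29 + 162/0.408 + 200/7.95 = 309.3 + 397.1 + 25.16 = 731.5 d
K_eq = L_total / Σ(L/K) = 761 / 731.5 = 1.040 m/d
q = K_eq · i = 1.040 × 0.010 = 0.01040 m/d (same in every zone)
Zone A: v = q/n = 0.01040/0.30 = 0.03468 m/d → t_A = 399/0.03468 = 11510 d
Zone B: v = q/n = 0.01040/0.11 = 0.09457 m/d → t_B = 162/0.09457 = 1713 d
Zone C: v = q/n = 0.01040/0.06 = 0.1734 m/d → t_C = 200/0.1734 = 1154 d
Total t = 11510 + 1713 + 1154 = 14370 d
   = 14370 / 365 = 39.4 yr

39.4 years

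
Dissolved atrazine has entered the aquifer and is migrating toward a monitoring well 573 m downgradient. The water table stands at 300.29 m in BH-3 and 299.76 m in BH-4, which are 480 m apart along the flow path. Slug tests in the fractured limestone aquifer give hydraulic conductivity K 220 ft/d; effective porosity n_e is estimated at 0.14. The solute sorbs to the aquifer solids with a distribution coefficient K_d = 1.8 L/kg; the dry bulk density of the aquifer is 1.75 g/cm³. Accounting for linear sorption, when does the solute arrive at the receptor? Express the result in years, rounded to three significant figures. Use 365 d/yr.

69.8 years

Hydraulic gradient i = (300.29 − 299.76) / 480 = 0.53 / 480 = 0.001104
K = 220 ft/d × 0.3048 = 67.06 m/d
Specific discharge q = 67.06 × 0.001104 = 0.07404 m/d
Average linear velocity = 0.07404 / 0.14 = 0.5289 m/d
Retardation R = 1 + ρ_b·K_d/n = 1 + 1.75×1.8/0.14 = 23.50
Contaminant velocity v_c = v/R = 0.5289/23.50 = 0.02250 m/d
t = L/v_c = 573/0.02250 = 25460 d
   = 25460/365 = 69.8 yr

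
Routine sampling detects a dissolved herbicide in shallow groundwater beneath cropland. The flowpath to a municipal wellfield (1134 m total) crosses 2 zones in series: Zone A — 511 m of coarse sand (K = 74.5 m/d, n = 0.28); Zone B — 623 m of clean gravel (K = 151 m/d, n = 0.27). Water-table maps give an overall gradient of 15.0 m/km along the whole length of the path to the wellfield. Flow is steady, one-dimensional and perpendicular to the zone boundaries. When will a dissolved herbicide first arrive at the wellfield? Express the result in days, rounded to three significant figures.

For zones in series the flux q is common to all zones; the equivalent conductivity is the harmonic (thickness-weighted) mean, K_eq = L_total / Σ(L_j/K_j).
Σ(L/K) = 511/74.5 + 623/151 = 6.859 + 4.126 = 10.98 d
K_eq = L_total / Σ(L/K) = 1134 / 10.98 = 103.2 m/d
q = K_eq · i = 103.2 × 0.015 = 1.548 m/d (same in every zone)
Zone A: v = q/n = 1.548/0.28 = 5.530 m/d → t_A = 511/5.530 = 92.40 d
Zone B: v = q/n = 1.548/0.27 = 5.735 m/d → t_B = 623/5.735 = 108.6 d
Total t = 92.40 + 108.6 = 201.0 d

201 days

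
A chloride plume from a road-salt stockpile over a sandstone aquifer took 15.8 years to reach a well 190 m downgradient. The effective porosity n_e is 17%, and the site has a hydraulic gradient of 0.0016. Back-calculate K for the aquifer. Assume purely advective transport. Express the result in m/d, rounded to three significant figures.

3.50 m/d

t = 15.8 years = 5767 d
v = L / t = 190 / 5767 = 0.03295 m/d
K = v · n / i = 0.03295 × 0.17 / 0.0016 = 3.50 m/d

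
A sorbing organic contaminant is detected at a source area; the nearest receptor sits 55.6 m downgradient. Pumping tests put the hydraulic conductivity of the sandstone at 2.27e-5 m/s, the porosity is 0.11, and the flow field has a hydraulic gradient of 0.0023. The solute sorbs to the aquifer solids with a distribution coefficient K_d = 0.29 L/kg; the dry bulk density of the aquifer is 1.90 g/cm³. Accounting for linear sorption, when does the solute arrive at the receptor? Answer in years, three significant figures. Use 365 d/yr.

K = 2.27e-5 m/s × 86400 s/d = 1.961 m/d
Darcy flux q = K·i = 1.961 × 0.0023 = 0.004511 m/d
Average linear velocity = 0.004511 / 0.11 = 0.04101 m/d
Retardation R = 1 + ρ_b·K_d/n = 1 + 1.90×0.29/0.11 = 6.009
Contaminant velocity v_c = v/R = 0.04101/6.009 = 0.006824 m/d
t = L/v_c = 55.6/0.006824 = 8147 d
   = 8147/365 = 22.3 yr

22.3 years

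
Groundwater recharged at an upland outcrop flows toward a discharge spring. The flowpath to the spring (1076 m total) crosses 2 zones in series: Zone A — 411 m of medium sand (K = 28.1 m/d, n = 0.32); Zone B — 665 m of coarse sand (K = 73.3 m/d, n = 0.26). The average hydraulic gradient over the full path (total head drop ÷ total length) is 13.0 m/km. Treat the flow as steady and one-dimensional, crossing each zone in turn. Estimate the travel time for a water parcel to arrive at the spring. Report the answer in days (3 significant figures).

516 days

Continuity: the same q passes through each zone, so ΔH = q·Σ(L_j/K_j) — the zones act as resistances in series.
Σ(L/K) = 411/28.1 + 665/73.3 = 14.63 + 9.072 = 23.70 d
K_eq = L_total / Σ(L/K) = 1076 / 23.70 = 45.40 m/d
q = K_eq · i = 45.40 × 0.013 = 0.5902 m/d (same in every zone)
Zone A: v = q/n = 0.5902/0.32 = 1.845 m/d → t_A = 411/1.845 = 222.8 d
Zone B: v = q/n = 0.5902/0.26 = 2.270 m/d → t_B = 665/2.270 = 292.9 d
Total t = 222.8 + 292.9 = 515.8 d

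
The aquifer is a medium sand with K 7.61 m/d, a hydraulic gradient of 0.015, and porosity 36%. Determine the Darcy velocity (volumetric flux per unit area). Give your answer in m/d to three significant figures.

0.114 m/d

Darcy flux q = K·i = 7.61 × 0.015 = 0.1142 m/d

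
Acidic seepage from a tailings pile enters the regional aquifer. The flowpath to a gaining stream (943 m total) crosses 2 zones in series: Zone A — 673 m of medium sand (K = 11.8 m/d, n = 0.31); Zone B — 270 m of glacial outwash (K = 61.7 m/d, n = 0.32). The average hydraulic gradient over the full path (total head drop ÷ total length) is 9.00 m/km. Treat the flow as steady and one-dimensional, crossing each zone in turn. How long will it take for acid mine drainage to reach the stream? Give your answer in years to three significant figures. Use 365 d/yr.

For zones in series the flux q is common to all zones; the equivalent conductivity is the harmonic (thickness-weighted) mean, K_eq = L_total / Σ(L_j/K_j).
Σ(L/K) = 673/11.8 + 270/61.7 = 57.03 + 4.376 = 61.41 d
K_eq = L_total / Σ(L/K) = 943 / 61.41 = 15.36 m/d
q = K_eq · i = 15.36 × 0.0090 = 0.1382 m/d (same in every zone)
Zone A: v = q/n = 0.1382/0.31 = 0.4458 m/d → t_A = 673/0.4458 = 1510 d
Zone B: v = q/n = 0.1382/0.32 = 0.4319 m/d → t_B = 270/0.4319 = 625.2 d
Total t = 1510 + 625.2 = 2135 d
   = 2135 / 365 = 5.85 yr

5.85 years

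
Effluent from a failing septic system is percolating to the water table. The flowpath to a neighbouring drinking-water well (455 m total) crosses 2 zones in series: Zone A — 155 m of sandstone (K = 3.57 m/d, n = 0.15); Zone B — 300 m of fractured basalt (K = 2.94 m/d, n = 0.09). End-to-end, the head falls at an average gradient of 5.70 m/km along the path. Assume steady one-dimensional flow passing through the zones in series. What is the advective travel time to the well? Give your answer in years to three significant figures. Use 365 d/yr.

7.72 years

For zones in series the flux q is common to all zones; the equivalent conductivity is the harmonic (thickness-weighted) mean, K_eq = L_total / Σ(L_j/K_j).
Σ(L/K) = 155/3.57 + 300/2.94 = 43.42 + 102.0 = 145.5 d
K_eq = L_total / Σ(L/K) = 455 / 145.5 = 3.128 m/d
q = K_eq · i = 3.128 × 0.0057 = 0.01783 m/d (same in every zone)
Zone A: v = q/n = 0.01783/0.15 = 0.1189 m/d → t_A = 155/0.1189 = 1304 d
Zone B: v = q/n = 0.01783/0.09 = 0.1981 m/d → t_B = 300/0.1981 = 1514 d
Total t = 1304 + 1514 = 2818 d
   = 2818 / 365 = 7.72 yr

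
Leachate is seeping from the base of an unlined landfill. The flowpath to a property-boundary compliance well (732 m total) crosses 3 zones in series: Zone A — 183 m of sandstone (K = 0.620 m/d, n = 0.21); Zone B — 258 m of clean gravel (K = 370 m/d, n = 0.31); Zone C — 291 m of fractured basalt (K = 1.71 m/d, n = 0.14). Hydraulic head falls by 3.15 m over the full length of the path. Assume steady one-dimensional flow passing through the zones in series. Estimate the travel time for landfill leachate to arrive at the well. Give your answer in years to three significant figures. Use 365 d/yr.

64.5 years

Steady 1-D flow in series ⇒ the Darcy flux q is identical in every zone and the zone head losses add (resistances L/K in series).
Σ(L/K) = 183/0.620 + 258/370 + 291/1.71 = 295.2 + 0.6973 + 170.2 = 466.0 d
q = ΔH / Σ(L/K) = 3.15 / 466.0 = 0.006759 m/d (same in every zone)
Zone A: v = q/n = 0.006759/0.21 = 0.03219 m/d → t_A = 183/0.03219 = 5686 d
Zone B: v = q/n = 0.006759/0.31 = 0.02180 m/d → t_B = 258/0.02180 = 11830 d
Zone C: v = q/n = 0.006759/0.14 = 0.04828 m/d → t_C = 291/0.04828 = 6027 d
Total t = 5686 + 11830 + 6027 = 23550 d
   = 23550 / 365 = 64.5 yr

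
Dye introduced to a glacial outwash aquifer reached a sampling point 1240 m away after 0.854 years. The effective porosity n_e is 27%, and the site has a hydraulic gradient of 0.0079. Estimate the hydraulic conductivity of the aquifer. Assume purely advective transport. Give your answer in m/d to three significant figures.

136 m/d

t = 0.854 years = 311.7 d
v = L / t = 1240 / 311.7 = 3.978 m/d
K = v · n / i = 3.978 × 0.27 / 0.0079 = 136 m/d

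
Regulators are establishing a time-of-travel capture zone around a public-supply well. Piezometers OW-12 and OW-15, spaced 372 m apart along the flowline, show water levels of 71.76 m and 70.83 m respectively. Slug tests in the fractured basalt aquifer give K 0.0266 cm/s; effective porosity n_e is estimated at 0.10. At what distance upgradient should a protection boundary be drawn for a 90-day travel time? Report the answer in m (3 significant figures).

Hydraulic gradient i = (71.76 − 70.83) / 372 = 0.93 / 372 = 0.002500
K = 0.0266 cm/s × 864 = 22.98 m/d
Darcy flux q = K·i = 22.98 × 0.002500 = 0.05746 m/d
v_s = q/n_e = 0.05746/0.10 = 0.5746 m/d
L = v × T = 0.5746 × 90 = 51.71 m

51.7 m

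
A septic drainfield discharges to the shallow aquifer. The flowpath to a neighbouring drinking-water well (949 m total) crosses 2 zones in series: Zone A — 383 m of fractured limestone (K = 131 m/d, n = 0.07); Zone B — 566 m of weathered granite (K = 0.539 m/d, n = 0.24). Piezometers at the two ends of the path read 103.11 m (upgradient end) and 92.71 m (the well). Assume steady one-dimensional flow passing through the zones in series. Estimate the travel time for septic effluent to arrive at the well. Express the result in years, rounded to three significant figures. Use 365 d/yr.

45.1 years

Total head drop ΔH = 103.11 − 92.71 = 10.40 m
Steady 1-D flow in series ⇒ the Darcy flux q is identical in every zone and the zone head losses add (resistances L/K in series).
Σ(L/K) = 383/131 + 566/0.539 = 2.924 + 1050 = 1053 d
q = ΔH / Σ(L/K) = 10.40 / 1053 = 0.009876 m/d (same in every zone)
Zone A: v = q/n = 0.009876/0.07 = 0.1411 m/d → t_A = 383/0.1411 = 2715 d
Zone B: v = q/n = 0.009876/0.24 = 0.04115 m/d → t_B = 566/0.04115 = 13750 d
Total t = 2715 + 13750 = 16470 d
   = 16470 / 365 = 45.1 yr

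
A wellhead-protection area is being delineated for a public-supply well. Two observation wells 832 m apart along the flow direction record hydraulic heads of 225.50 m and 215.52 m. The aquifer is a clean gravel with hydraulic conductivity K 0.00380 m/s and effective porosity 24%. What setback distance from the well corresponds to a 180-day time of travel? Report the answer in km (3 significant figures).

Hydraulic gradient i = (225.50 − 215.52) / 832 = 9.98 / 832 = 0.01200
K = 0.00380 m/s × 86400 s/d = 328.3 m/d
q = Ki = 328.3 × 0.01200 = 3.938 m/d
Seepage velocity v = q / n = 3.938 / 0.24 = 16.41 m/d
L = v × T = 16.41 × 180 = 2954 m
   = 2.95 km

2.95 km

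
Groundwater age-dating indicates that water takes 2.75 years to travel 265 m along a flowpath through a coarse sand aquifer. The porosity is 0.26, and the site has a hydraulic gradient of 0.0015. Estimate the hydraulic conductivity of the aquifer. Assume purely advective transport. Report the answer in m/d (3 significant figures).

t = 2.75 years = 1004 d
v = L / t = 265 / 1004 = 0.2640 m/d
K = v · n / i = 0.2640 × 0.26 / 0.0015 = 45.8 m/d

45.8 m/d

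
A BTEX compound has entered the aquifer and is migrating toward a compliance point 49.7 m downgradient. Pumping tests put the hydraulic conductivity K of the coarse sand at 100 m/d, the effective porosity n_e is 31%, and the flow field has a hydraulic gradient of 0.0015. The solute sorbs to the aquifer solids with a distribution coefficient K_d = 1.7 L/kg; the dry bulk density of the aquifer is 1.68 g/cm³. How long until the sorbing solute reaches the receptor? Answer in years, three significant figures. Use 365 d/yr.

2.87 years

Darcy flux q = K·i = 100 × 0.0015 = 0.1500 m/d
Seepage velocity v = q / n = 0.1500 / 0.31 = 0.4839 m/d
Retardation R = 1 + ρ_b·K_d/n = 1 + 1.68×1.7/0.31 = 10.21
Contaminant velocity v_c = v/R = 0.4839/10.21 = 0.04738 m/d
t = L/v_c = 49.7/0.04738 = 1049 d
   = 1049/365 = 2.87 yr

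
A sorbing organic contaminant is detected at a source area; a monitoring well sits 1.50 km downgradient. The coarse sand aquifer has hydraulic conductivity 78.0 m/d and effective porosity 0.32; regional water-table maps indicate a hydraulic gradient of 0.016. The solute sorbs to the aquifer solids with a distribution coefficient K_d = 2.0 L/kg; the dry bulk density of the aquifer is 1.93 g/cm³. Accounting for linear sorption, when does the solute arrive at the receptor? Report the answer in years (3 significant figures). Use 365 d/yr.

q = Ki = 78.0 × 0.016 = 1.248 m/d
Seepage velocity v = q / n = 1.248 / 0.32 = 3.900 m/d
Retardation R = 1 + ρ_b·K_d/n = 1 + 1.93×2.0/0.32 = 13.06
Contaminant velocity v_c = v/R = 3.900/13.06 = 0.2986 m/d
L = 1.50 km = 1500 m
t = L/v_c = 1500/0.2986 = 5024 d
   = 5024/365 = 13.8 yr

13.8 years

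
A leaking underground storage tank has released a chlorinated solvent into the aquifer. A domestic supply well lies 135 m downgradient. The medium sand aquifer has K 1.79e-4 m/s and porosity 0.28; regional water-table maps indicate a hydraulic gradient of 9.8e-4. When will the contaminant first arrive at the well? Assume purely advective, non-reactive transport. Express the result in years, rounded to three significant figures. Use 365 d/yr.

6.83 years

K = 1.79e-4 m/s × 86400 s/d = 15.47 m/d
Specific discharge q = 15.47 × 9.8e-4 = 0.01516 m/d
Seepage velocity v = q / n = 0.01516 / 0.28 = 0.05413 m/d
t = L / v = 135 / 0.05413 = 2494 d
   = 2494 / 365 = 6.83 yr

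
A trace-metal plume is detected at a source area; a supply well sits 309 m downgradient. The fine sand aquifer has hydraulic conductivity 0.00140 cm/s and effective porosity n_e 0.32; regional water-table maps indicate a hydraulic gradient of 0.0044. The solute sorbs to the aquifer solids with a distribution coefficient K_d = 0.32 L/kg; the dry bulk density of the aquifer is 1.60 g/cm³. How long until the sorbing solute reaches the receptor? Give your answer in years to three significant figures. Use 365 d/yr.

132 years

K = 0.00140 cm/s × 864 = 1.210 m/d
q = Ki = 1.210 × 0.0044 = 0.005322 m/d
Seepage velocity v = q / n = 0.005322 / 0.32 = 0.01663 m/d
Retardation R = 1 + ρ_b·K_d/n = 1 + 1.60×0.32/0.32 = 2.600
Contaminant velocity v_c = v/R = 0.01663/2.600 = 0.006397 m/d
t = L/v_c = 309/0.006397 = 48300 d
   = 48300/365 = 132 yr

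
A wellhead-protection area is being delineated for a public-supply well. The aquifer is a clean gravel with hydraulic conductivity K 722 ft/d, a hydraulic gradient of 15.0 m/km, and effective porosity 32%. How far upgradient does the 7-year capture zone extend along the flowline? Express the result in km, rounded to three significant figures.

26.4 km

K = 722 ft/d × 0.3048 = 220.1 m/d
Specific discharge q = 220.1 × 0.015 = 3.301 m/d
v = Ki/n = 220.1·0.015/0.32 = 10.32 m/d
T = 7 yr × 365 = 2555 d
L = v × T = 10.32 × 2555 = 26360 m
   = 26.4 km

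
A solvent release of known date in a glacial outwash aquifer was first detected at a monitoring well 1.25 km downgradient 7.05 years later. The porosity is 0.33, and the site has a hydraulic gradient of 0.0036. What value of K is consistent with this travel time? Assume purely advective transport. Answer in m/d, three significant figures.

t = 7.05 years = 2573 d
L = 1.25 km = 1250 m
v = L / t = 1250 / 2573 = 0.4858 m/d
K = v · n / i = 0.4858 × 0.33 / 0.0036 = 44.5 m/d

44.5 m/d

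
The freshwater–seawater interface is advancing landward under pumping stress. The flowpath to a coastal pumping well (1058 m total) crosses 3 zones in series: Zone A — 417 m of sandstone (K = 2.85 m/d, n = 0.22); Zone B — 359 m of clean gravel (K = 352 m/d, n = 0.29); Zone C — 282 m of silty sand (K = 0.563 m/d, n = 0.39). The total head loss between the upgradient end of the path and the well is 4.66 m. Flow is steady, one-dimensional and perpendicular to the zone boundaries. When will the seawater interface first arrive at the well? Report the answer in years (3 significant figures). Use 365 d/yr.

Continuity: the same q passes through each zone, so ΔH = q·Σ(L_j/K_j) — the zones act as resistances in series.
Σ(L/K) = 417/2.85 + 359/352 + 282/0.563 = 146.3 + 1.020 + 500.9 = 648.2 d
q = ΔH / Σ(L/K) = 4.66 / 648.2 = 0.007189 m/d (same in every zone)
Zone A: v = q/n = 0.007189/0.22 = 0.03268 m/d → t_A = 417/0.03268 = 12760 d
Zone B: v = q/n = 0.007189/0.29 = 0.02479 m/d → t_B = 359/0.02479 = 14480 d
Zone C: v = q/n = 0.007189/0.39 = 0.01843 m/d → t_C = 282/0.01843 = 15300 d
Total t = 12760 + 14480 + 15300 = 42540 d
   = 42540 / 365 = 117 yr

117 years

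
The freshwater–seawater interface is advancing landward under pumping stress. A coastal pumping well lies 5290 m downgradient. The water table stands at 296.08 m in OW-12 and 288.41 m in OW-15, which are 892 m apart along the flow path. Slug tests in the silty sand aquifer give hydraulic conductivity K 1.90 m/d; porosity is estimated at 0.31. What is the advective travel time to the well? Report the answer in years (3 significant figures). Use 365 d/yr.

Hydraulic gradient i = (296.08 − 288.41) / 892 = 7.67 / 892 = 0.008599
Darcy flux q = K·i = 1.90 × 0.008599 = 0.01634 m/d
Average linear velocity = 0.01634 / 0.31 = 0.05270 m/d
t = L / v = 5290 / 0.05270 = 100400 d
   = 100400 / 365 = 275 yr

275 years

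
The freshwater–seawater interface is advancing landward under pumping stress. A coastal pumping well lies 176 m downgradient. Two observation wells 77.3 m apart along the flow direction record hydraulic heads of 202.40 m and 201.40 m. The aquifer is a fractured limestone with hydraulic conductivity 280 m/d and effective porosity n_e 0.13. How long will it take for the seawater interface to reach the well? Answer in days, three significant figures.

6.32 days

Hydraulic gradient i = (202.40 − 201.40) / 77.3 = 1.00 / 77.3 = 0.01294
Specific discharge q = 280 × 0.01294 = 3.622 m/d
v_s = q/n_e = 3.622/0.13 = 27.86 m/d
t = L / v = 176 / 27.86 = 6.317 d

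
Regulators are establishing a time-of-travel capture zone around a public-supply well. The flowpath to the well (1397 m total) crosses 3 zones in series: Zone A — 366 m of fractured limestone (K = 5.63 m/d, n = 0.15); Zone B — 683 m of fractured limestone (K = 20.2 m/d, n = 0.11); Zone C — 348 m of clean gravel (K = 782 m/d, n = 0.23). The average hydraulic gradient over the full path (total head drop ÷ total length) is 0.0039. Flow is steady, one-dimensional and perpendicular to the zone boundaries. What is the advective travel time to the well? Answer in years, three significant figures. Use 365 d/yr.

For zones in series the flux q is common to all zones; the equivalent conductivity is the harmonic (thickness-weighted) mean, K_eq = L_total / Σ(L_j/K_j).
Σ(L/K) = 366/5.63 + 683/20.2 + 348/782 = 65.01 + 33.81 + 0.4450 = 99.27 d
K_eq = L_total / Σ(L/K) = 1397 / 99.27 = 14.07 m/d
q = K_eq · i = 14.07 × 0.0039 = 0.05489 m/d (same in every zone)
Zone A: v = q/n = 0.05489/0.15 = 0.3659 m/d → t_A = 366/0.3659 = 1000 d
Zone B: v = q/n = 0.05489/0.11 = 0.4990 m/d → t_B = 683/0.4990 = 1369 d
Zone C: v = q/n = 0.05489/0.23 = 0.2386 m/d → t_C = 348/0.2386 = 1458 d
Total t = 1000 + 1369 + 1458 = 3827 d
   = 3827 / 365 = 10.5 yr

10.5 years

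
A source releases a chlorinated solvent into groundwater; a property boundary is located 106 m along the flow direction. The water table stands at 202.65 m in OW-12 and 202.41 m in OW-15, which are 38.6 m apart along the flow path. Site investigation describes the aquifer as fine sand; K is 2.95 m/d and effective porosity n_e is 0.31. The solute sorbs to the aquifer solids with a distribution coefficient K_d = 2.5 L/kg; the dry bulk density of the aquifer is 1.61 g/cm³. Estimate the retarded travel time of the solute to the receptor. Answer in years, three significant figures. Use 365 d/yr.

68.6 years

Hydraulic gradient i = (202.65 − 202.41) / 38.6 = 0.24 / 38.6 = 0.006218
Darcy flux q = K·i = 2.95 × 0.006218 = 0.01834 m/d
v_s = q/n_e = 0.01834/0.31 = 0.05917 m/d
Retardation R = 1 + ρ_b·K_d/n = 1 + 1.61×2.5/0.31 = 13.98
Contaminant velocity v_c = v/R = 0.05917/13.98 = 0.004231 m/d
t = L/v_c = 106/0.004231 = 25050 d
   = 25050/365 = 68.6 yr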